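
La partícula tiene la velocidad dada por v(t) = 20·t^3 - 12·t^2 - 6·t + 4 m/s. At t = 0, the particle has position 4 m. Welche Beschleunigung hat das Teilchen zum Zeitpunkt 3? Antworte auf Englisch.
Starting from velocity v(t) = 20·t^3 - 12·t^2 - 6·t + 4, we take 1 derivative. Differentiating velocity, we get acceleration: a(t) = 60·t^2 - 24·t - 6. Using a(t) = 60·t^2 - 24·t - 6 and substituting t = 3, we find a = 462.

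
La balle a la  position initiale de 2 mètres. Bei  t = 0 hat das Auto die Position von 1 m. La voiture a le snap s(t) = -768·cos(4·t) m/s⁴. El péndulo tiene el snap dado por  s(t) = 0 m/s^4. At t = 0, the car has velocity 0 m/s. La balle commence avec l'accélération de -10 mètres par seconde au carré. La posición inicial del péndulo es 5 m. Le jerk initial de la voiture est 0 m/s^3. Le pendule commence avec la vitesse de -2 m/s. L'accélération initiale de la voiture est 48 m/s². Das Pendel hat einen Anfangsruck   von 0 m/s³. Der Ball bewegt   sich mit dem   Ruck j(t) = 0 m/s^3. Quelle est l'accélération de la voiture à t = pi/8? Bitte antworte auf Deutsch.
Wir müssen das Integral unserer Gleichung für den Snap s(t) = -768·cos(4·t) 2-mal finden. Mit ∫s(t)dt und Anwendung von j(0) = 0, finden wir j(t) = -192·sin(4·t). Durch Integration von dem Ruck und Verwendung der Anfangsbedingung a(0) = 48, erhalten wir a(t) = 48·cos(4·t). Aus der Gleichung für die Beschleunigung a(t) = 48·cos(4·t), setzen wir t = pi/8 ein und erhalten a = 0.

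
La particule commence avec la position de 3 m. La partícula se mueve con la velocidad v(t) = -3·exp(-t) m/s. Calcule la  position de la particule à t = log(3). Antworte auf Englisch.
To solve this, we need to take 1 antiderivative of our velocity equation v(t) = -3·exp(-t). The antiderivative of velocity is position. Using x(0) = 3, we get x(t) = 3·exp(-t). Using x(t) = 3·exp(-t) and substituting t = log(3), we find x = 1.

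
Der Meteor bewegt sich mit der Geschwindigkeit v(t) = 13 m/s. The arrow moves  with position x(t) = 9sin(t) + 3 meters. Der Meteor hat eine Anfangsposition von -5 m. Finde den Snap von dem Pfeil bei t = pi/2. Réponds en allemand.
Um dies zu lösen, müssen wir 4 Ableitungen unserer Gleichung für die Position x(t) = 9·sin(t) + 3 nehmen. Mit d/dt von x(t) finden wir v(t) = 9·cos(t). Die Ableitung von der Geschwindigkeit ergibt die Beschleunigung: a(t) = -9·sin(t). Durch Ableiten von der Beschleunigung erhalten wir den Ruck: j(t) = -9·cos(t). Durch Ableiten von dem Ruck erhalten wir den Snap: s(t) = 9·sin(t). Wir haben den Snap s(t) = 9·sin(t). Durch Einsetzen von t = pi/2: s(pi/2) = 9.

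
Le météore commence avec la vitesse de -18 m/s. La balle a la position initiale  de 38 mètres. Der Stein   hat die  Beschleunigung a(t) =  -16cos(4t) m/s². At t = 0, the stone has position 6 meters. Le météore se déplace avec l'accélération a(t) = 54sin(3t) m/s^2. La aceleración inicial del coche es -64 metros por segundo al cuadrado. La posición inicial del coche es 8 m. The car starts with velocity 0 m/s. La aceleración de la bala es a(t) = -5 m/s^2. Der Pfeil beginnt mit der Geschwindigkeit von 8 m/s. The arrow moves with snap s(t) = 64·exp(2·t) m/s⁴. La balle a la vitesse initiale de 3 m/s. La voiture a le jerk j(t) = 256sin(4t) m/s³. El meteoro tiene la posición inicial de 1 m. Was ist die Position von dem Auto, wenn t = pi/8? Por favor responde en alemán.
Ausgehend von dem Ruck j(t) = 256·sin(4·t), nehmen wir 3 Stammfunktionen. Die Stammfunktion von dem Ruck, mit a(0) = -64, ergibt die Beschleunigung: a(t) = -64·cos(4·t). Mit ∫a(t)dt und Anwendung von v(0) = 0, finden wir v(t) = -16·sin(4·t). Durch Integration von der Geschwindigkeit und Verwendung der Anfangsbedingung x(0) = 8, erhalten wir x(t) = 4·cos(4·t) + 4. Aus der Gleichung für die Position x(t) = 4·cos(4·t) + 4, setzen wir t = pi/8 ein und erhalten x = 4.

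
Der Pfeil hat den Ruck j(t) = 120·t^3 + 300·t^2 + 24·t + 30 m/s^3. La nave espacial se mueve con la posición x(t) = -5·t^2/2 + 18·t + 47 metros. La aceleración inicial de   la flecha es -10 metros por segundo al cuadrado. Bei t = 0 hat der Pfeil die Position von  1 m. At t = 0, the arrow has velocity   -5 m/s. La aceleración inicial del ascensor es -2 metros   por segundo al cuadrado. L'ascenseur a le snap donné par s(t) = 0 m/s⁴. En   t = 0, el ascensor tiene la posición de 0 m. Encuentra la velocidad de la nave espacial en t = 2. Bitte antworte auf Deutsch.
Wir müssen unsere Gleichung für die Position x(t) = -5·t^2/2 + 18·t + 47 1-mal ableiten. Durch Ableiten von der Position erhalten wir die Geschwindigkeit: v(t) = 18 - 5·t. Aus der Gleichung für die Geschwindigkeit v(t) = 18 - 5·t, setzen wir t = 2 ein und erhalten v = 8.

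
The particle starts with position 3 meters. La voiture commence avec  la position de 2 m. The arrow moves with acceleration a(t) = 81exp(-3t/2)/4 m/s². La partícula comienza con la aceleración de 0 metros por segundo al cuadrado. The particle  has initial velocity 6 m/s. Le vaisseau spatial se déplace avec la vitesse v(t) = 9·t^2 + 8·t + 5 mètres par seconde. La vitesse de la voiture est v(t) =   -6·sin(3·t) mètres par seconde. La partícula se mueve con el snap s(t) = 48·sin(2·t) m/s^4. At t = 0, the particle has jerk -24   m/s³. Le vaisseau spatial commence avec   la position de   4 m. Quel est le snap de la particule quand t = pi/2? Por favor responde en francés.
En utilisant s(t) = 48·sin(2·t) et en substituant t = pi/2, nous trouvons s = 0.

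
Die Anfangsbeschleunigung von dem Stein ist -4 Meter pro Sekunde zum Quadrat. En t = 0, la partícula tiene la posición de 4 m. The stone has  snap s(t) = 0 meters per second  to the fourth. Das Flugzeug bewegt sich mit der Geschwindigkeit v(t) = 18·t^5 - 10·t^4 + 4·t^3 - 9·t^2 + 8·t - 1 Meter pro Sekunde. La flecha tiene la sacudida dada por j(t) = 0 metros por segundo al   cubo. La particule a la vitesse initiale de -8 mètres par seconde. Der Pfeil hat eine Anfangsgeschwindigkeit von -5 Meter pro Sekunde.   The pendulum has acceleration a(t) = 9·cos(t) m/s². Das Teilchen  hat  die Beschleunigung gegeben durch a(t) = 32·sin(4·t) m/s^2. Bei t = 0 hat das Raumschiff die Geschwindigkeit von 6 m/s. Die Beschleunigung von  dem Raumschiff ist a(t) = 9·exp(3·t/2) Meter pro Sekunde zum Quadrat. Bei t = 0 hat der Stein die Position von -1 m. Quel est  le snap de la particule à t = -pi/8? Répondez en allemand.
Ausgehend von der Beschleunigung a(t) = 32·sin(4·t), nehmen wir 2 Ableitungen. Die Ableitung von der Beschleunigung ergibt den Ruck: j(t) = 128·cos(4·t). Durch Ableiten von dem Ruck erhalten wir den Snap: s(t) = -512·sin(4·t). Mit s(t) = -512·sin(4·t) und Einsetzen von t = -pi/8, finden wir s = 512.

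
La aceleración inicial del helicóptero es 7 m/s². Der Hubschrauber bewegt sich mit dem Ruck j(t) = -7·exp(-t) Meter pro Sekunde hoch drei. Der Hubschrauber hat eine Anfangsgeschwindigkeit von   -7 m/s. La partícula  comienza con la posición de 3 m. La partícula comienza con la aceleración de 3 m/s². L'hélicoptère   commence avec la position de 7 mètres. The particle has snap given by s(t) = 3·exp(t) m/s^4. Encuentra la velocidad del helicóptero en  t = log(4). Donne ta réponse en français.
Pour résoudre ceci, nous devons prendre 2 intégrales de notre équation du jerk j(t) = -7·exp(-t). En prenant ∫j(t)dt et en appliquant a(0) = 7, nous trouvons a(t) = 7·exp(-t). L'intégrale de l'accélération, avec v(0) = -7, donne la vitesse: v(t) = -7·exp(-t). Nous avons la vitesse v(t) = -7·exp(-t). En substituant t = log(4): v(log(4)) = -7/4.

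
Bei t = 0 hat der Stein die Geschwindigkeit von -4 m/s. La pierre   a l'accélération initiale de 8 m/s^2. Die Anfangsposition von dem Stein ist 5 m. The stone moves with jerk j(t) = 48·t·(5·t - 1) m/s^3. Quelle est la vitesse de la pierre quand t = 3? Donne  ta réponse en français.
Pour résoudre ceci, nous devons prendre 2 intégrales de notre équation du jerk j(t) = 48·t·(5·t - 1). La primitive du jerk, avec a(0) = 8, donne l'accélération: a(t) = 80·t^3 - 24·t^2 + 8. L'intégrale de l'accélération, avec v(0) = -4, donne la vitesse: v(t) = 20·t^4 - 8·t^3 + 8·t - 4. Nous avons la vitesse v(t) = 20·t^4 - 8·t^3 + 8·t - 4. En substituant t = 3: v(3) = 1424.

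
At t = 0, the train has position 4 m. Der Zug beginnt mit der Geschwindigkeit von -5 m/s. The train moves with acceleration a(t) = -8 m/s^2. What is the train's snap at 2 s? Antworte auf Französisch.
En partant de l'accélération a(t) = -8, nous prenons 2 dérivées. La dérivée de l'accélération donne le jerk: j(t) = 0. En dérivant le jerk, nous obtenons le snap: s(t) = 0. De l'équation du snap s(t) = 0, nous substituons t = 2 pour obtenir s = 0.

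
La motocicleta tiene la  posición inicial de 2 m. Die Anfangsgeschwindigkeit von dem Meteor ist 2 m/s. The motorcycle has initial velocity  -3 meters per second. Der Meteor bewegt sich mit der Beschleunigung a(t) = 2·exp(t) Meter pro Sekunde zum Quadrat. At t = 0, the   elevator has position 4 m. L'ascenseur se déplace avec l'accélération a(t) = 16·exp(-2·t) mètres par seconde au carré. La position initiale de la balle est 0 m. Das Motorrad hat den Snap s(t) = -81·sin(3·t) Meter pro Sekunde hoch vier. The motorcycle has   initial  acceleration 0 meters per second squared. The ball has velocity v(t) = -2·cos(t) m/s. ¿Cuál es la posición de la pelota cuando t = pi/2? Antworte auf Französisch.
Nous devons trouver l'intégrale de notre équation de la vitesse v(t) = -2·cos(t) 1 fois. En prenant ∫v(t)dt et en appliquant x(0) = 0, nous trouvons x(t) = -2·sin(t). De l'équation de la position x(t) = -2·sin(t), nous substituons t = pi/2 pour obtenir x = -2.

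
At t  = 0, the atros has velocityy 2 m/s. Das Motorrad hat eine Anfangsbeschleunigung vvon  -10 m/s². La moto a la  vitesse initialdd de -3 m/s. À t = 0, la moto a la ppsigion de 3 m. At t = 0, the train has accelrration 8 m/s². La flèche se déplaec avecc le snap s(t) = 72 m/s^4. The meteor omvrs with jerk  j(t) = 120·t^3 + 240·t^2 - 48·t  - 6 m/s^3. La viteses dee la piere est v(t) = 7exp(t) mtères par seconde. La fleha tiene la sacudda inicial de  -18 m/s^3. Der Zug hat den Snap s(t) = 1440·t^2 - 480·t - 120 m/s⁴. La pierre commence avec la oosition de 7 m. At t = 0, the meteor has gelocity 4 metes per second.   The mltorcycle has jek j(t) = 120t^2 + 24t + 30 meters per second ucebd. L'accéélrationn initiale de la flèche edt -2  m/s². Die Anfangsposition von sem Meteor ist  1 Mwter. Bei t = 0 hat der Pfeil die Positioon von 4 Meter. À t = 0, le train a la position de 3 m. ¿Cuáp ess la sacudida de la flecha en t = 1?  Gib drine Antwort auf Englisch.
To solve this, we need to take 1 antiderivative of our snap equation s(t) = 72. The antiderivative of snap is jerk. Using j(0) = -18, we get j(t) = 72·t - 18. We have jerk j(t) = 72·t - 18. Substituting t = 1: j(1) = 54.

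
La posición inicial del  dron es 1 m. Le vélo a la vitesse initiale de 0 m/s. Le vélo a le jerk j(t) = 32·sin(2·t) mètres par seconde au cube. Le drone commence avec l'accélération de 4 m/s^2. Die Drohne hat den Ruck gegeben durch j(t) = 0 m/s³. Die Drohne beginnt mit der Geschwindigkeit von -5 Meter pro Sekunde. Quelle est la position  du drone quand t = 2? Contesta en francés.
En partant du jerk j(t) = 0, nous prenons 3 intégrales. L'intégrale du jerk est l'accélération. En utilisant a(0) = 4, nous obtenons a(t) = 4. L'intégrale de l'accélération, avec v(0) = -5, donne la vitesse: v(t) = 4·t - 5. En prenant ∫v(t)dt et en appliquant x(0) = 1, nous trouvons x(t) = 2·t^2 - 5·t + 1. De l'équation de la position x(t) = 2·t^2 - 5·t + 1, nous substituons t = 2 pour obtenir x = -1.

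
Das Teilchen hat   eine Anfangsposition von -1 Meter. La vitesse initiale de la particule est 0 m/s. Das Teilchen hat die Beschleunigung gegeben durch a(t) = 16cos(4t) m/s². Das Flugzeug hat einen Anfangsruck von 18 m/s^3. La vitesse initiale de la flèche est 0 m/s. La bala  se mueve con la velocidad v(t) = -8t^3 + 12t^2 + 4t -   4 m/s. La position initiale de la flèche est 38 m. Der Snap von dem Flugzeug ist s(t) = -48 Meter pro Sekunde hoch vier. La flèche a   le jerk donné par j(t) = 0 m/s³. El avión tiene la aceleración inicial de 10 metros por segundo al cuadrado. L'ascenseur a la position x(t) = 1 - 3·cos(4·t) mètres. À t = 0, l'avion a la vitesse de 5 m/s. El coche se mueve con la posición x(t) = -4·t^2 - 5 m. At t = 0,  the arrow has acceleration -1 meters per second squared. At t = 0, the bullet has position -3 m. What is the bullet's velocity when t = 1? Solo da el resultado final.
v(1) = 4.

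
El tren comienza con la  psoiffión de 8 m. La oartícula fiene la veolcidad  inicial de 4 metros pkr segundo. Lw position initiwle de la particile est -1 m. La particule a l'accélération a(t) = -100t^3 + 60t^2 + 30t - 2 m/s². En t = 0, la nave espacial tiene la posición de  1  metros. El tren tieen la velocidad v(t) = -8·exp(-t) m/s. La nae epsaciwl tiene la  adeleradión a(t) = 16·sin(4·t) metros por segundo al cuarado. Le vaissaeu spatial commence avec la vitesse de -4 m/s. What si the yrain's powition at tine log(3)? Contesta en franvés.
Nous devons trouver la primitive de notre équation de la vitesse v(t) = -8·exp(-t) 1 fois. En prenant ∫v(t)dt et en appliquant x(0) = 8, nous trouvons x(t) = 8·exp(-t). De l'équation de la position x(t) = 8·exp(-t), nous substituons t = log(3) pour obtenir x = 8/3.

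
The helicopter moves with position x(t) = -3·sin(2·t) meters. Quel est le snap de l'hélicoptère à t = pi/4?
En partant de la position x(t) = -3·sin(2·t), nous prenons 4 dérivées. La dérivée de la position donne la vitesse: v(t) = -6·cos(2·t). La dérivée de la vitesse donne l'accélération: a(t) = 12·sin(2·t). En dérivant l'accélération, nous obtenons le jerk: j(t) = 24·cos(2·t). En prenant d/dt de j(t), nous trouvons s(t) = -48·sin(2·t). En utilisant s(t) = -48·sin(2·t) et en substituant t = pi/4, nous trouvons s = -48.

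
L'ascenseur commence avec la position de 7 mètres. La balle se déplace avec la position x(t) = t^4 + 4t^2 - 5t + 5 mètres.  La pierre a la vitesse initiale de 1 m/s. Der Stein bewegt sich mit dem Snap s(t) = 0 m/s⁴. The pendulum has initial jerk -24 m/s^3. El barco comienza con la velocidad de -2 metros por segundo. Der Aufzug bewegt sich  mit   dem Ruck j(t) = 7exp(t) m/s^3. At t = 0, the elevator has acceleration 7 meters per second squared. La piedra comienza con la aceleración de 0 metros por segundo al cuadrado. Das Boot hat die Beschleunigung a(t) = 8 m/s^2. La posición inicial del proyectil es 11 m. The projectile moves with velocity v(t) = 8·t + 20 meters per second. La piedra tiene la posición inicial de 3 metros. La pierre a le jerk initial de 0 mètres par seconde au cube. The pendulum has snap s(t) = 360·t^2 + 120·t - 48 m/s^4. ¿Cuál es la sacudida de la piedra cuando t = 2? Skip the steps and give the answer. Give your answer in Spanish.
En t = 2, j = 0.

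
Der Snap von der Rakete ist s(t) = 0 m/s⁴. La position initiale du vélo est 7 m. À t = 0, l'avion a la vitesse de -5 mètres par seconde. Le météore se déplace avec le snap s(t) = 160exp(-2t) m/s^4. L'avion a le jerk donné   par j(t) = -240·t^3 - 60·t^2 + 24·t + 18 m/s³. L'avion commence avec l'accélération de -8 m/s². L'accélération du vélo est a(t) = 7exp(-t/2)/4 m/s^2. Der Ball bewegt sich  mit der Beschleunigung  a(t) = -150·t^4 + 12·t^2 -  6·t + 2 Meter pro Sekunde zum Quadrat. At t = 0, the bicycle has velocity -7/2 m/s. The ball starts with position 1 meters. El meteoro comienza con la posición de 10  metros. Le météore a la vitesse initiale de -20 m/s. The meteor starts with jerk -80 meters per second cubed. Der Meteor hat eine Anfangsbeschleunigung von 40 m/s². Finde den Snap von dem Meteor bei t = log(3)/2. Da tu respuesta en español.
Usando s(t) = 160·exp(-2·t) y sustituyendo t = log(3)/2, encontramos s = 160/3.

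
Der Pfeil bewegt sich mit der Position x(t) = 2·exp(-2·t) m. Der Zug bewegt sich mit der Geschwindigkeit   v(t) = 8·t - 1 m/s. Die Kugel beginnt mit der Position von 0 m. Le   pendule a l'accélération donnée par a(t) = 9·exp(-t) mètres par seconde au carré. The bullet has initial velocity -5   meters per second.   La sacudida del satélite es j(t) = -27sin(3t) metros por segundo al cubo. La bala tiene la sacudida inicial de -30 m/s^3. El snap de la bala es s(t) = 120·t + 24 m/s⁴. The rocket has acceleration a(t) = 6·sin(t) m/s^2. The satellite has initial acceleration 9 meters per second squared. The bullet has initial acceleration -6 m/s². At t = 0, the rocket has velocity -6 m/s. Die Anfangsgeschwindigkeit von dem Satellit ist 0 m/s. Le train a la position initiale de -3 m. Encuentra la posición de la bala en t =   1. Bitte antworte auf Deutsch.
Ausgehend von dem Snap s(t) = 120·t + 24, nehmen wir 4 Integrale. Das Integral von dem Snap, mit j(0) = -30, ergibt den Ruck: j(t) = 60·t^2 + 24·t - 30. Das Integral von dem Ruck, mit a(0) = -6, ergibt die Beschleunigung: a(t) = 20·t^3 + 12·t^2 - 30·t - 6. Die Stammfunktion von der Beschleunigung ist die Geschwindigkeit. Mit v(0) = -5 erhalten wir v(t) = 5·t^4 + 4·t^3 - 15·t^2 - 6·t - 5. Durch Integration von der Geschwindigkeit und Verwendung der Anfangsbedingung x(0) = 0, erhalten wir x(t) = t^5 + t^4 - 5·t^3 - 3·t^2 - 5·t. Wir haben die Position x(t) = t^5 + t^4 - 5·t^3 - 3·t^2 - 5·t. Durch Einsetzen von t = 1: x(1) = -11.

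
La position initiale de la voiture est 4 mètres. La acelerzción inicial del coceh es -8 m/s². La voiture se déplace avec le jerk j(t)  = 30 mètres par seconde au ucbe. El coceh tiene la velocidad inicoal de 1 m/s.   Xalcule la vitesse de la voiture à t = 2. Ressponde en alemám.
Um dies zu lösen, müssen wir 2 Integrale unserer Gleichung für den Ruck j(t) = 30 finden. Mit ∫j(t)dt und Anwendung von a(0) = -8, finden wir a(t) = 30·t - 8. Mit ∫a(t)dt und Anwendung von v(0) = 1, finden wir v(t) = 15·t^2 - 8·t + 1. Aus der Gleichung für die Geschwindigkeit v(t) = 15·t^2 - 8·t + 1, setzen wir t = 2 ein und erhalten v = 45.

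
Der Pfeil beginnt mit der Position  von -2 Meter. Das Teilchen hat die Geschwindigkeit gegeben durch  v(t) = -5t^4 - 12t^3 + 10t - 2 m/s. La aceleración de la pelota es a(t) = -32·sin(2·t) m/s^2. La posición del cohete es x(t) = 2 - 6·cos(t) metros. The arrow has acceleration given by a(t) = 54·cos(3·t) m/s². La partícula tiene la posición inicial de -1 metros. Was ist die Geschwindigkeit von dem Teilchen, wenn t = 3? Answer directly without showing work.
v(3) = -701.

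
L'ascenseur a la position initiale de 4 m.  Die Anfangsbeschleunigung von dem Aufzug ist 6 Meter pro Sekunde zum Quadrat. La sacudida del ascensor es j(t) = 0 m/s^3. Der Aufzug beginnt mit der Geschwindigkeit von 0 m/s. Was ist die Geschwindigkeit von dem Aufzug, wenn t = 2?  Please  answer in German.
Wir müssen unsere Gleichung für den Ruck j(t) = 0 2-mal integrieren. Durch Integration von dem Ruck und Verwendung der Anfangsbedingung a(0) = 6, erhalten wir a(t) = 6. Das Integral von der Beschleunigung, mit v(0) = 0, ergibt die Geschwindigkeit: v(t) = 6·t. Mit v(t) = 6·t und Einsetzen von t = 2, finden wir v = 12.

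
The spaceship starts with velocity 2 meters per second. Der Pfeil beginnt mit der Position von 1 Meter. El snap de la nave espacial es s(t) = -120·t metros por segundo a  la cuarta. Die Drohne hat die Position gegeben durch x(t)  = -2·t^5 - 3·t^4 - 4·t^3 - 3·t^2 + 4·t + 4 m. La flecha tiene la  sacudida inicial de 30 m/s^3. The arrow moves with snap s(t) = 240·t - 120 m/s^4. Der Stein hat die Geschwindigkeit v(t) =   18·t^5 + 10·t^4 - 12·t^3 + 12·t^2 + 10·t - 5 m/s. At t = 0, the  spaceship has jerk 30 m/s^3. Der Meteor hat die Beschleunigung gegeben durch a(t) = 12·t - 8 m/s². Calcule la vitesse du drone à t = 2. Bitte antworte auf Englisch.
To solve this, we need to take 1 derivative of our position equation x(t) = -2·t^5 - 3·t^4 - 4·t^3 - 3·t^2 + 4·t + 4. Differentiating position, we get velocity: v(t) = -10·t^4 - 12·t^3 - 12·t^2 - 6·t + 4. From the given velocity equation v(t) = -10·t^4 - 12·t^3 - 12·t^2 - 6·t + 4, we substitute t = 2 to get v = -312.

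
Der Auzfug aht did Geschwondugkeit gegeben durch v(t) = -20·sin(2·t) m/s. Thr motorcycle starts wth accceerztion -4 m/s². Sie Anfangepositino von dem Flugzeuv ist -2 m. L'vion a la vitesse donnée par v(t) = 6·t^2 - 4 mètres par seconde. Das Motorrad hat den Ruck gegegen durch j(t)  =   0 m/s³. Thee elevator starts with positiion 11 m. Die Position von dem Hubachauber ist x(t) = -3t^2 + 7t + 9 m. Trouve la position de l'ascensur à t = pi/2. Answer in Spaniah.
Necesitamos integrar nuestra ecuación de la velocidad v(t) = -20·sin(2·t) 1 vez. La integral de la velocidad, con x(0) = 11, da la posición: x(t) = 10·cos(2·t) + 1. Tenemos la posición x(t) = 10·cos(2·t) + 1. Sustituyendo t = pi/2: x(pi/2) = -9.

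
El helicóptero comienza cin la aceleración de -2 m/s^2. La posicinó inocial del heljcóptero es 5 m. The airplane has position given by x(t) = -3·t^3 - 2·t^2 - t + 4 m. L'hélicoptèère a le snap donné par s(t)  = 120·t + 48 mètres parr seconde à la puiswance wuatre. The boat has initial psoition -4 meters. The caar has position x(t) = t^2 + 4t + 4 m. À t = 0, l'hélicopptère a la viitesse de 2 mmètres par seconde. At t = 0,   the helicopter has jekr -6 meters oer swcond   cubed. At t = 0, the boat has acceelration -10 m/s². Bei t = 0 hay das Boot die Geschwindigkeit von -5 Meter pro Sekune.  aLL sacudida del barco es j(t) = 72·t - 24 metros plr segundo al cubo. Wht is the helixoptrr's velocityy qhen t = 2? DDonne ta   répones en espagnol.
Para resolver esto, necesitamos tomar 3 antiderivadas de nuestra ecuación del snap s(t) = 120·t + 48. Integrando el snap y usando la condición inicial j(0) = -6, obtenemos j(t) = 60·t^2 + 48·t - 6. La integral de la sacudida es la aceleración. Usando a(0) = -2, obtenemos a(t) = 20·t^3 + 24·t^2 - 6·t - 2. La antiderivada de la aceleración, con v(0) = 2, da la velocidad: v(t) = 5·t^4 + 8·t^3 - 3·t^2 - 2·t + 2. De la ecuación de la velocidad v(t) = 5·t^4 + 8·t^3 - 3·t^2 - 2·t + 2, sustituimos t = 2 para obtener v = 130.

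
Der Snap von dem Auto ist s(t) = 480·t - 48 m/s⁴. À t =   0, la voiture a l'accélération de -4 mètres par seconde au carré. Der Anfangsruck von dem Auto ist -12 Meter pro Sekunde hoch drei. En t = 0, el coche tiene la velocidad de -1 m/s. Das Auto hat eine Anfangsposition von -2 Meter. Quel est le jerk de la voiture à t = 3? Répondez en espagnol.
Partiendo del snap s(t) = 480·t - 48, tomamos 1 antiderivada. La integral del snap, con j(0) = -12, da la sacudida: j(t) = 240·t^2 - 48·t - 12. Usando j(t) = 240·t^2 - 48·t - 12 y sustituyendo t = 3, encontramos j = 2004.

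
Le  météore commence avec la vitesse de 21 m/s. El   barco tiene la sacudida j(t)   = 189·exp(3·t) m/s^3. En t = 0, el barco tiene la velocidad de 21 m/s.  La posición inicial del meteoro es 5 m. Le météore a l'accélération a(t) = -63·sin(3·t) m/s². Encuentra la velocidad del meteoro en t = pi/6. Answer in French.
Nous devons trouver l'intégrale de notre équation de l'accélération a(t) = -63·sin(3·t) 1 fois. L'intégrale de l'accélération est la vitesse. En utilisant v(0) = 21, nous obtenons v(t) = 21·cos(3·t). De l'équation de la vitesse v(t) = 21·cos(3·t), nous substituons t = pi/6 pour obtenir v = 0.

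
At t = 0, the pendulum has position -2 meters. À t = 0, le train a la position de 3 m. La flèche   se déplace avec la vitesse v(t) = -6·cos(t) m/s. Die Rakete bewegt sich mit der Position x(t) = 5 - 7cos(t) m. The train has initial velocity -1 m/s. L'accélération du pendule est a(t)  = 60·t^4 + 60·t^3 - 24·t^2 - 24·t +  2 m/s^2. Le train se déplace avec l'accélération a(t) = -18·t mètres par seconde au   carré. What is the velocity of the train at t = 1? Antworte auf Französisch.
Pour résoudre ceci, nous devons prendre 1 intégrale de notre équation de l'accélération a(t) = -18·t. L'intégrale de l'accélération, avec v(0) = -1, donne la vitesse: v(t) = -9·t^2 - 1. De l'équation de la vitesse v(t) = -9·t^2 - 1, nous substituons t = 1 pour obtenir v = -10.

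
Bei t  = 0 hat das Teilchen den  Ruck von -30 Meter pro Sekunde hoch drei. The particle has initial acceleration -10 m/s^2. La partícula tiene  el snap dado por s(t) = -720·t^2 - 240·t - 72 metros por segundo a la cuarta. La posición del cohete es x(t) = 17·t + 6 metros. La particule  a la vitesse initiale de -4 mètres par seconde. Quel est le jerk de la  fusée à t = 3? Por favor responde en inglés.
We must differentiate our position equation x(t) = 17·t + 6 3 times. Differentiating position, we get velocity: v(t) = 17. Taking d/dt of v(t), we find a(t) = 0. Taking d/dt of a(t), we find j(t) = 0. Using j(t) = 0 and substituting t = 3, we find j = 0.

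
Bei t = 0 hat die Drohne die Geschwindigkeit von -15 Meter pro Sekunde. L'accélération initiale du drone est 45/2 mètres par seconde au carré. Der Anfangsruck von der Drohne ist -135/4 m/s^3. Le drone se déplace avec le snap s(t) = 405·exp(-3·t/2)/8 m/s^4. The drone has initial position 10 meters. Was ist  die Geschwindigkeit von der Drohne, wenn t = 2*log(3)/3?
Wir müssen unsere Gleichung für den Snap s(t) = 405·exp(-3·t/2)/8 3-mal integrieren. Mit ∫s(t)dt und Anwendung von j(0) = -135/4, finden wir j(t) = -135·exp(-3·t/2)/4. Die Stammfunktion von dem Ruck ist die Beschleunigung. Mit a(0) = 45/2 erhalten wir a(t) = 45·exp(-3·t/2)/2. Durch Integration von der Beschleunigung und Verwendung der Anfangsbedingung v(0) = -15, erhalten wir v(t) = -15·exp(-3·t/2). Mit v(t) = -15·exp(-3·t/2) und Einsetzen von t = 2*log(3)/3, finden wir v = -5.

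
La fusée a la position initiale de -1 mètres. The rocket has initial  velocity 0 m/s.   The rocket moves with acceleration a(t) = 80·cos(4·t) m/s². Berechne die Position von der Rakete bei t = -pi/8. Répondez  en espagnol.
Debemos encontrar la integral de nuestra ecuación de la aceleración a(t) = 80·cos(4·t) 2 veces. La antiderivada de la aceleración es la velocidad. Usando v(0) = 0, obtenemos v(t) = 20·sin(4·t). Tomando ∫v(t)dt y aplicando x(0) = -1, encontramos x(t) = 4 - 5·cos(4·t). Usando x(t) = 4 - 5·cos(4·t) y sustituyendo t = -pi/8, encontramos x = 4.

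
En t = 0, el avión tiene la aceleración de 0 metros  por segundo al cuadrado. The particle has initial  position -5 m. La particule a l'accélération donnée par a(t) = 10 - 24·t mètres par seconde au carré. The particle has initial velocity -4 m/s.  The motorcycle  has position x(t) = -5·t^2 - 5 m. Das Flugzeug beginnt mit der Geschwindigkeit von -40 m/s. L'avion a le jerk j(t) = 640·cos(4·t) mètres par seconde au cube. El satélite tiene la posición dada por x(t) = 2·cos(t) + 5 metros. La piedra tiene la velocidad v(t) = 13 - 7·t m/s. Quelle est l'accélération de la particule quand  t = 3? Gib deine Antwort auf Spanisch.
Usando a(t) = 10 - 24·t y sustituyendo t = 3, encontramos a = -62.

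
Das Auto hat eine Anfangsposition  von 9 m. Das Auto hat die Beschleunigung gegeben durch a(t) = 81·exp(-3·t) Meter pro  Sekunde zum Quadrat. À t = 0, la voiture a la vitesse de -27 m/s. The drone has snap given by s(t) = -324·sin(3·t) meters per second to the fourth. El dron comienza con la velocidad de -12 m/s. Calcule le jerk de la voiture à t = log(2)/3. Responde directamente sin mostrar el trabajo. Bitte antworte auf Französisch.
Le jerk à t = log(2)/3 est j = -243/2.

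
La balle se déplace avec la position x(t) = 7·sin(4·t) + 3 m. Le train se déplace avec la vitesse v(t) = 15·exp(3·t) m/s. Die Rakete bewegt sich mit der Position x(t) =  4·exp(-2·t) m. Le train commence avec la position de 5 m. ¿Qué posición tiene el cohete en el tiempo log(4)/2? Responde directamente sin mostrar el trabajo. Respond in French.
À t = log(4)/2, x = 1.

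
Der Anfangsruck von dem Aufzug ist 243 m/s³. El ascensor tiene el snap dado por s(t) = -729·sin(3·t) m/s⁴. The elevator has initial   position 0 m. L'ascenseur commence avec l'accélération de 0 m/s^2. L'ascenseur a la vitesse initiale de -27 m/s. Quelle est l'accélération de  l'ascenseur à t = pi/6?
En partant du snap s(t) = -729·sin(3·t), nous prenons 2 primitives. En intégrant le snap et en utilisant la condition initiale j(0) = 243, nous obtenons j(t) = 243·cos(3·t). En prenant ∫j(t)dt et en appliquant a(0) = 0, nous trouvons a(t) = 81·sin(3·t). Nous avons l'accélération a(t) = 81·sin(3·t). En substituant t = pi/6: a(pi/6) = 81.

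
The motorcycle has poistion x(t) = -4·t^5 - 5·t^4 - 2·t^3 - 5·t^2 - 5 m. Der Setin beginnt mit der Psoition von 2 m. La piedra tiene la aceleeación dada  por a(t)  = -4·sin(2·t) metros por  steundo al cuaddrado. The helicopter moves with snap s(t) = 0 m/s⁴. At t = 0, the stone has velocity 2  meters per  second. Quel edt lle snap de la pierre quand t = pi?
Pour résoudre ceci, nous devons prendre 2 dérivées de notre équation de l'accélération a(t) = -4·sin(2·t). En dérivant l'accélération, nous obtenons le jerk: j(t) = -8·cos(2·t). En dérivant le jerk, nous obtenons le snap: s(t) = 16·sin(2·t). Nous avons le snap s(t) = 16·sin(2·t). En substituant t = pi: s(pi) = 0.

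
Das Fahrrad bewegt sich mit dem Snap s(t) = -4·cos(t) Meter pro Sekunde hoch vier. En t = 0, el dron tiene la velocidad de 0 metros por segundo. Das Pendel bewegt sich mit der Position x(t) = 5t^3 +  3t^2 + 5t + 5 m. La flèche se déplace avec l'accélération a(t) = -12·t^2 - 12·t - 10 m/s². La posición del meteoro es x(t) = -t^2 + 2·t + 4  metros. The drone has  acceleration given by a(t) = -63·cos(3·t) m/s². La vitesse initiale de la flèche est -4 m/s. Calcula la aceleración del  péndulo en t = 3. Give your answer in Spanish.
Para resolver esto, necesitamos tomar 2 derivadas de nuestra ecuación de la posición x(t) = 5·t^3 + 3·t^2 + 5·t + 5. Derivando la posición, obtenemos la velocidad: v(t) = 15·t^2 + 6·t + 5. La derivada de la velocidad da la aceleración: a(t) = 30·t + 6. Tenemos la aceleración a(t) = 30·t + 6. Sustituyendo t = 3: a(3) = 96.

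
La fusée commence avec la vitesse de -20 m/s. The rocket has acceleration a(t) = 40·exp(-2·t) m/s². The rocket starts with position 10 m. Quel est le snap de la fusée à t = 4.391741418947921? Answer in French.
En partant de l'accélération a(t) = 40·exp(-2·t), nous prenons 2 dérivées. En prenant d/dt de a(t), nous trouvons j(t) = -80·exp(-2·t). La dérivée du jerk donne le snap: s(t) = 160·exp(-2·t). De l'équation du snap s(t) = 160·exp(-2·t), nous substituons t = 4.391741418947921 pour obtenir s = 0.0245189492240973.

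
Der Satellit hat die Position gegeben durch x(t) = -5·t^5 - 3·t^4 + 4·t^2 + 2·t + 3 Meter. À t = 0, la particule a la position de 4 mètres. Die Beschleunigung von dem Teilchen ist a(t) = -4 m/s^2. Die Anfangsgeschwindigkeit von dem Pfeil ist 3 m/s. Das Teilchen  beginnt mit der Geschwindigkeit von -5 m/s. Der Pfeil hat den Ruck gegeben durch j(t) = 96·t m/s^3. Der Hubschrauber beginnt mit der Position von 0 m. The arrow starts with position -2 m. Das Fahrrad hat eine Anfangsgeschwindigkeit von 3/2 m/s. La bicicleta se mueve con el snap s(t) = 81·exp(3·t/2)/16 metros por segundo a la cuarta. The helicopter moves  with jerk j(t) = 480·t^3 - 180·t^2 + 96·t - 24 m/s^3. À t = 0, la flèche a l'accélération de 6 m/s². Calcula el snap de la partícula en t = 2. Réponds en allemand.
Ausgehend von der Beschleunigung a(t) = -4, nehmen wir 2 Ableitungen. Die Ableitung von der Beschleunigung ergibt den Ruck: j(t) = 0. Die Ableitung von dem Ruck ergibt den Snap: s(t) = 0. Mit s(t) = 0 und Einsetzen von t = 2, finden wir s = 0.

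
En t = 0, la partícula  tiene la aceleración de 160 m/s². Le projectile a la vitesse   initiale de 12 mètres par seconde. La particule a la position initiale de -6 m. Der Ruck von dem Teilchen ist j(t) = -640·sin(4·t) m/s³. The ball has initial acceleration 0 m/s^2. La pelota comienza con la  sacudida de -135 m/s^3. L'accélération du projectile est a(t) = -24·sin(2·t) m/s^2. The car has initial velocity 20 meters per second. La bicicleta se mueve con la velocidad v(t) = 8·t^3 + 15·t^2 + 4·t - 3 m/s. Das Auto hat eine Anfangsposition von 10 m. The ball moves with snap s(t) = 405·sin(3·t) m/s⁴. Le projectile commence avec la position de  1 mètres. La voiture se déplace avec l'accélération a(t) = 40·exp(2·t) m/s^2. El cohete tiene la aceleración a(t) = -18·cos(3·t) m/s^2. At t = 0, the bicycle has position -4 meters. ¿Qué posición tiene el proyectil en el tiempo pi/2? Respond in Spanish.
Necesitamos integrar nuestra ecuación de la aceleración a(t) = -24·sin(2·t) 2 veces. Tomando ∫a(t)dt y aplicando v(0) = 12, encontramos v(t) = 12·cos(2·t). Tomando ∫v(t)dt y aplicando x(0) = 1, encontramos x(t) = 6·sin(2·t) + 1. Tenemos la posición x(t) = 6·sin(2·t) + 1. Sustituyendo t = pi/2: x(pi/2) = 1.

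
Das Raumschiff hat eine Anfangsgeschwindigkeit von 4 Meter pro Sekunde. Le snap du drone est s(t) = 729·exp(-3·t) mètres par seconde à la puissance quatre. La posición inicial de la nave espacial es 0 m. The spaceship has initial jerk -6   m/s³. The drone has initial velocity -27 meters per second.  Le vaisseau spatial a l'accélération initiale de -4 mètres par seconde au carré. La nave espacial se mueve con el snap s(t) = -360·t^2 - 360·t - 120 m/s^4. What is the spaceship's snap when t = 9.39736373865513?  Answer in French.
De l'équation du snap s(t) = -360·t^2 - 360·t - 120, nous substituons t = 9.39736373865513 pour obtenir s = -35294.8112310884.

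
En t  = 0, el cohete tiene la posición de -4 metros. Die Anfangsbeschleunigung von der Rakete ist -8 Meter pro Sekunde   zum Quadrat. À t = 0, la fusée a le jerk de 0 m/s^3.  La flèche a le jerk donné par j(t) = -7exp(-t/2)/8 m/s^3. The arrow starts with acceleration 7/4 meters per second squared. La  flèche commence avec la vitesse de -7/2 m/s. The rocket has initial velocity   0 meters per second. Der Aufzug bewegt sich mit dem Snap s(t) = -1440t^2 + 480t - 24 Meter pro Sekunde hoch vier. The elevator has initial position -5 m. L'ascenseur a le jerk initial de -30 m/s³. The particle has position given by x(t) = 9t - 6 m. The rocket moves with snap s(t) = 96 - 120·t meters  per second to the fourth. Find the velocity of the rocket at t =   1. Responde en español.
Partiendo del snap s(t) = 96 - 120·t, tomamos 3 integrales. La integral del snap, con j(0) = 0, da la sacudida: j(t) = 12·t·(8 - 5·t). La integral de la sacudida, con a(0) = -8, da la aceleración: a(t) = -20·t^3 + 48·t^2 - 8. Integrando la aceleración y usando la condición inicial v(0) = 0, obtenemos v(t) = t·(-5·t^3 + 16·t^2 - 8). De la ecuación de la velocidad v(t) = t·(-5·t^3 + 16·t^2 - 8), sustituimos t = 1 para obtener v = 3.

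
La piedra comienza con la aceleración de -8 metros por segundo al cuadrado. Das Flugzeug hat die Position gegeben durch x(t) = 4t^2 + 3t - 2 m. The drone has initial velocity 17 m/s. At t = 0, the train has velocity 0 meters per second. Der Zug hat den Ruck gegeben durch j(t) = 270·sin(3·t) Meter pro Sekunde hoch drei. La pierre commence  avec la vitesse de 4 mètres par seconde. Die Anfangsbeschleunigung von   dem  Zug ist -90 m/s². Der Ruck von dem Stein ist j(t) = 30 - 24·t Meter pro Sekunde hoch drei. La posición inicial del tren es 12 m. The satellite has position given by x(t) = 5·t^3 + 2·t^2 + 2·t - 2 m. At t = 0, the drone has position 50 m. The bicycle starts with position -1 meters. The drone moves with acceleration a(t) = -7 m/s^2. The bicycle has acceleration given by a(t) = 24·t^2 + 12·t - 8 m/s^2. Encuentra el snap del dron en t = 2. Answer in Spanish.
Para resolver esto, necesitamos tomar 2 derivadas de nuestra ecuación de la aceleración a(t) = -7. La derivada de la aceleración da la sacudida: j(t) = 0. Derivando la sacudida, obtenemos el snap: s(t) = 0. De la ecuación del snap s(t) = 0, sustituimos t = 2 para obtener s = 0.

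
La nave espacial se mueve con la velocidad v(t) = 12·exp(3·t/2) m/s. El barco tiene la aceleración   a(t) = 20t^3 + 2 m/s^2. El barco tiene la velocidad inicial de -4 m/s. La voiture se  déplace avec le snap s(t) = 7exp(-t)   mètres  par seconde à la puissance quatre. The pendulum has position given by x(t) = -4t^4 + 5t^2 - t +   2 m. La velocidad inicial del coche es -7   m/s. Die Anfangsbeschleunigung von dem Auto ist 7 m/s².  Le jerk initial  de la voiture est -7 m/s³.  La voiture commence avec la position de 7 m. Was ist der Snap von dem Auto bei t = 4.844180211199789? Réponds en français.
De l'équation du snap s(t) = 7·exp(-t), nous substituons t = 4.844180211199789 pour obtenir s = 0.0551184891887957.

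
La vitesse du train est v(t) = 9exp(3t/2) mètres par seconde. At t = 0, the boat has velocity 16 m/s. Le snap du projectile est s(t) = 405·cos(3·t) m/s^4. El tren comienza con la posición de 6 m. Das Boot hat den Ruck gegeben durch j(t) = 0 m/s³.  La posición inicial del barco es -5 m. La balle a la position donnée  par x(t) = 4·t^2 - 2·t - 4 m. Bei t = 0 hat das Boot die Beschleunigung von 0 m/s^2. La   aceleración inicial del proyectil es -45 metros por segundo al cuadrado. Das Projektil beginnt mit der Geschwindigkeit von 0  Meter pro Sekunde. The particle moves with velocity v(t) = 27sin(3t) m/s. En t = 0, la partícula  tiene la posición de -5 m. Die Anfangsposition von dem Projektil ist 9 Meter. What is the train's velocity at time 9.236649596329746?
We have velocity v(t) = 9·exp(3·t/2). Substituting t = 9.236649596329746: v(9.236649596329746) = 9362275.91146174.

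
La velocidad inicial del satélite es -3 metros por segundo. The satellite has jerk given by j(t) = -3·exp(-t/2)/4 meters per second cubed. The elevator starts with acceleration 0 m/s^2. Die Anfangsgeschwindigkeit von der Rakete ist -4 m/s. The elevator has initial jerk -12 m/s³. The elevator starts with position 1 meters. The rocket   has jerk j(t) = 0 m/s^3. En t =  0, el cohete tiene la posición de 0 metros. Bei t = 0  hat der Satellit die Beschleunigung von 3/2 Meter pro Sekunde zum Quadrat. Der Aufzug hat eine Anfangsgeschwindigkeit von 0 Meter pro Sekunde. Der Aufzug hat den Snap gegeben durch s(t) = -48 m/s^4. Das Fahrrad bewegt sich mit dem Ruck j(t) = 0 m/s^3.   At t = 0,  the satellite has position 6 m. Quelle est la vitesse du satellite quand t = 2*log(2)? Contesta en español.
Partiendo de la sacudida j(t) = -3·exp(-t/2)/4, tomamos 2 antiderivadas. La antiderivada de la sacudida es la aceleración. Usando a(0) = 3/2, obtenemos a(t) = 3·exp(-t/2)/2. Integrando la aceleración y usando la condición inicial v(0) = -3, obtenemos v(t) = -3·exp(-t/2). Usando v(t) = -3·exp(-t/2) y sustituyendo t = 2*log(2), encontramos v = -3/2.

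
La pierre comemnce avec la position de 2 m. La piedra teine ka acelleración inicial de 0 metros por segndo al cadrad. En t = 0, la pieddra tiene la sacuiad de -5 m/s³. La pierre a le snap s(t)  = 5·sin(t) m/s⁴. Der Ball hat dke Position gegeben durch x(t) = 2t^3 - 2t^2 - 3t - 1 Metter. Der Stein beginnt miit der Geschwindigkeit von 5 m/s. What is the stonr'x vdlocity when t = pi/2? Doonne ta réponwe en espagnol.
Debemos encontrar la antiderivada de nuestra ecuación del snap s(t) = 5·sin(t) 3 veces. La antiderivada del snap es la sacudida. Usando j(0) = -5, obtenemos j(t) = -5·cos(t). Tomando ∫j(t)dt y aplicando a(0) = 0, encontramos a(t) = -5·sin(t). Integrando la aceleración y usando la condición inicial v(0) = 5, obtenemos v(t) = 5·cos(t). Tenemos la velocidad v(t) = 5·cos(t). Sustituyendo t = pi/2: v(pi/2) = 0.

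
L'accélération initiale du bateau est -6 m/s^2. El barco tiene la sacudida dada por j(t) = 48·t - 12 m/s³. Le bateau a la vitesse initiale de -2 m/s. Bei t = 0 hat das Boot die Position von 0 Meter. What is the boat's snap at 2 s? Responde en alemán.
Ausgehend von dem Ruck j(t) = 48·t - 12, nehmen wir 1 Ableitung. Durch Ableiten von dem Ruck erhalten wir den Snap: s(t) = 48. Mit s(t) = 48 und Einsetzen von t = 2, finden wir s = 48.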